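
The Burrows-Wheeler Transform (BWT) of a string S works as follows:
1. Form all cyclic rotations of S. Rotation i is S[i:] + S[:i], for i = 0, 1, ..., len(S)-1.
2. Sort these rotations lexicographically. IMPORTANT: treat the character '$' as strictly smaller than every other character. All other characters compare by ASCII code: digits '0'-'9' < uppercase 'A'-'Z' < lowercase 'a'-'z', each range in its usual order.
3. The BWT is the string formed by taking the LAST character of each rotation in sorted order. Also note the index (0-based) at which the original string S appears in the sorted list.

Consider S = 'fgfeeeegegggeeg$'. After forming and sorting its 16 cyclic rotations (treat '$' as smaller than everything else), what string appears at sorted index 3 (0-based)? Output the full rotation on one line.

All 16 rotations (rotation i = S[i:]+S[:i]):
  rot[0] = fgfeeeegegggeeg$
  rot[1] = gfeeeegegggeeg$f
  rot[2] = feeeegegggeeg$fg
  rot[3] = eeeegegggeeg$fgf
  rot[4] = eeegegggeeg$fgfe
  rot[5] = eegegggeeg$fgfee
  rot[6] = egegggeeg$fgfeee
  rot[7] = gegggeeg$fgfeeee
  rot[8] = egggeeg$fgfeeeeg
  rot[9] = gggeeg$fgfeeeege
  rot[10] = ggeeg$fgfeeeegeg
  rot[11] = geeg$fgfeeeegegg
  rot[12] = eeg$fgfeeeegeggg
  rot[13] = eg$fgfeeeegeggge
  rot[14] = g$fgfeeeegegggee
  rot[15] = $fgfeeeegegggeeg
Sorted (with $ < everything):
  sorted[0] = $fgfeeeegegggeeg
  sorted[1] = eeeegegggeeg$fgf
  sorted[2] = eeegegggeeg$fgfe
  sorted[3] = eeg$fgfeeeegeggg
  sorted[4] = eegegggeeg$fgfee
  sorted[5] = eg$fgfeeeegeggge
  sorted[6] = egegggeeg$fgfeee
  sorted[7] = egggeeg$fgfeeeeg
  sorted[8] = feeeegegggeeg$fg
  sorted[9] = fgfeeeegegggeeg$
  sorted[10] = g$fgfeeeegegggee
  sorted[11] = geeg$fgfeeeegegg
  sorted[12] = gegggeeg$fgfeeee
  sorted[13] = gfeeeegegggeeg$f
  sorted[14] = ggeeg$fgfeeeegeg
  sorted[15] = gggeeg$fgfeeeege
sorted[3] = eeg$fgfeeeegeggg

Answer: eeg$fgfeeeegeggg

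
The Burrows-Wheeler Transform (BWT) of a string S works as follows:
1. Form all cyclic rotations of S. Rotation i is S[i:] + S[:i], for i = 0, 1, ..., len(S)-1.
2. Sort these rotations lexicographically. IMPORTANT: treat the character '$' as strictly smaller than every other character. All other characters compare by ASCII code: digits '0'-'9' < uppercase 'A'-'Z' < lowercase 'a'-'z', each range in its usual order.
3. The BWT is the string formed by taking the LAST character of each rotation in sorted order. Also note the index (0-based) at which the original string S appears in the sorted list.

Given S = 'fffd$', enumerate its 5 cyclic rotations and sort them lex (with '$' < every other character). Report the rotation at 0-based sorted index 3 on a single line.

Answer: ffd$f

Derivation:
All 5 rotations (rotation i = S[i:]+S[:i]):
  rot[0] = fffd$
  rot[1] = ffd$f
  rot[2] = fd$ff
  rot[3] = d$fff
  rot[4] = $fffd
Sorted (with $ < everything):
  sorted[0] = $fffd
  sorted[1] = d$fff
  sorted[2] = fd$ff
  sorted[3] = ffd$f
  sorted[4] = fffd$
sorted[3] = ffd$f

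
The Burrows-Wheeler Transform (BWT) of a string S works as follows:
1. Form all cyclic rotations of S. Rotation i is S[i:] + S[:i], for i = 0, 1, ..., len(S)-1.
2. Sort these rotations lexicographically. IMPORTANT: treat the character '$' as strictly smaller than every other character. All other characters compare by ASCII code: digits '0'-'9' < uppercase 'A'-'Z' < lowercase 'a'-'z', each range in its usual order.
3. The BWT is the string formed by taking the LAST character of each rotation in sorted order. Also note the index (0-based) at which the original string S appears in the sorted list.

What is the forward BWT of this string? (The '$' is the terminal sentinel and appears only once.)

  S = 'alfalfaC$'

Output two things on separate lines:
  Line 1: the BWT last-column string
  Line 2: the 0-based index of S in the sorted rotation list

All 9 rotations (rotation i = S[i:]+S[:i]):
  rot[0] = alfalfaC$
  rot[1] = lfalfaC$a
  rot[2] = falfaC$al
  rot[3] = alfaC$alf
  rot[4] = lfaC$alfa
  rot[5] = faC$alfal
  rot[6] = aC$alfalf
  rot[7] = C$alfalfa
  rot[8] = $alfalfaC
Sorted (with $ < everything):
  sorted[0] = $alfalfaC  (last char: 'C')
  sorted[1] = C$alfalfa  (last char: 'a')
  sorted[2] = aC$alfalf  (last char: 'f')
  sorted[3] = alfaC$alf  (last char: 'f')
  sorted[4] = alfalfaC$  (last char: '$')
  sorted[5] = faC$alfal  (last char: 'l')
  sorted[6] = falfaC$al  (last char: 'l')
  sorted[7] = lfaC$alfa  (last char: 'a')
  sorted[8] = lfalfaC$a  (last char: 'a')
Last column: Caff$llaa
Original string S is at sorted index 4

Answer: Caff$llaa
4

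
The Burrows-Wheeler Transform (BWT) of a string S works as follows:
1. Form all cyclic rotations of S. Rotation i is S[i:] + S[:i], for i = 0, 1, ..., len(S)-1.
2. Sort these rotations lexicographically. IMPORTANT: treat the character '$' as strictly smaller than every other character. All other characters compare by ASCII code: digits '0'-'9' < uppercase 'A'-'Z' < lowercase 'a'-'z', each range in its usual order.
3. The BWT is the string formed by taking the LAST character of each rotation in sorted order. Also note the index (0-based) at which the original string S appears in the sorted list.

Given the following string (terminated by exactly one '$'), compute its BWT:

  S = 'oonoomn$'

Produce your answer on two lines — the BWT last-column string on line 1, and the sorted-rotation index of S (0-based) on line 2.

Answer: nomooon$
7

Derivation:
All 8 rotations (rotation i = S[i:]+S[:i]):
  rot[0] = oonoomn$
  rot[1] = onoomn$o
  rot[2] = noomn$oo
  rot[3] = oomn$oon
  rot[4] = omn$oono
  rot[5] = mn$oonoo
  rot[6] = n$oonoom
  rot[7] = $oonoomn
Sorted (with $ < everything):
  sorted[0] = $oonoomn  (last char: 'n')
  sorted[1] = mn$oonoo  (last char: 'o')
  sorted[2] = n$oonoom  (last char: 'm')
  sorted[3] = noomn$oo  (last char: 'o')
  sorted[4] = omn$oono  (last char: 'o')
  sorted[5] = onoomn$o  (last char: 'o')
  sorted[6] = oomn$oon  (last char: 'n')
  sorted[7] = oonoomn$  (last char: '$')
Last column: nomooon$
Original string S is at sorted index 7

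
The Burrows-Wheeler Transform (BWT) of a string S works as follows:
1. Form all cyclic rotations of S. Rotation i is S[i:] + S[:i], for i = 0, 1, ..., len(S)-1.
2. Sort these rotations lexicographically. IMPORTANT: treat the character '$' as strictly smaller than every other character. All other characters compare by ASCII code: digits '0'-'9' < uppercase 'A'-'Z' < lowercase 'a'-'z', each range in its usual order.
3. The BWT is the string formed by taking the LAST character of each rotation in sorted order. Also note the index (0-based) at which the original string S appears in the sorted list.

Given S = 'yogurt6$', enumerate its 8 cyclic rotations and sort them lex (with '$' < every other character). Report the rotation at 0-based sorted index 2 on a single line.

Answer: gurt6$yo

Derivation:
All 8 rotations (rotation i = S[i:]+S[:i]):
  rot[0] = yogurt6$
  rot[1] = ogurt6$y
  rot[2] = gurt6$yo
  rot[3] = urt6$yog
  rot[4] = rt6$yogu
  rot[5] = t6$yogur
  rot[6] = 6$yogurt
  rot[7] = $yogurt6
Sorted (with $ < everything):
  sorted[0] = $yogurt6
  sorted[1] = 6$yogurt
  sorted[2] = gurt6$yo
  sorted[3] = ogurt6$y
  sorted[4] = rt6$yogu
  sorted[5] = t6$yogur
  sorted[6] = urt6$yog
  sorted[7] = yogurt6$
sorted[2] = gurt6$yo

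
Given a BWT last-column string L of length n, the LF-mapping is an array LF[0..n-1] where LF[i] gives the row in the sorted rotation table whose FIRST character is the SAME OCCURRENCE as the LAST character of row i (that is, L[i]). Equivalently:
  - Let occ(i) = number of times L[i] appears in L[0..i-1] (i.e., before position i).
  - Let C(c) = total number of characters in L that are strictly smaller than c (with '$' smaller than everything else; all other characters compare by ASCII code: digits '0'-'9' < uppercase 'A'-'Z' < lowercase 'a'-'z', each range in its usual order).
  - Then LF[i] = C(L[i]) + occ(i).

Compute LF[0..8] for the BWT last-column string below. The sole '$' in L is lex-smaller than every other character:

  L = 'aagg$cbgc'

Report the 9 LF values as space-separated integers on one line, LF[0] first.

Char counts: '$':1, 'a':2, 'b':1, 'c':2, 'g':3
C (first-col start): C('$')=0, C('a')=1, C('b')=3, C('c')=4, C('g')=6
L[0]='a': occ=0, LF[0]=C('a')+0=1+0=1
L[1]='a': occ=1, LF[1]=C('a')+1=1+1=2
L[2]='g': occ=0, LF[2]=C('g')+0=6+0=6
L[3]='g': occ=1, LF[3]=C('g')+1=6+1=7
L[4]='$': occ=0, LF[4]=C('$')+0=0+0=0
L[5]='c': occ=0, LF[5]=C('c')+0=4+0=4
L[6]='b': occ=0, LF[6]=C('b')+0=3+0=3
L[7]='g': occ=2, LF[7]=C('g')+2=6+2=8
L[8]='c': occ=1, LF[8]=C('c')+1=4+1=5

Answer: 1 2 6 7 0 4 3 8 5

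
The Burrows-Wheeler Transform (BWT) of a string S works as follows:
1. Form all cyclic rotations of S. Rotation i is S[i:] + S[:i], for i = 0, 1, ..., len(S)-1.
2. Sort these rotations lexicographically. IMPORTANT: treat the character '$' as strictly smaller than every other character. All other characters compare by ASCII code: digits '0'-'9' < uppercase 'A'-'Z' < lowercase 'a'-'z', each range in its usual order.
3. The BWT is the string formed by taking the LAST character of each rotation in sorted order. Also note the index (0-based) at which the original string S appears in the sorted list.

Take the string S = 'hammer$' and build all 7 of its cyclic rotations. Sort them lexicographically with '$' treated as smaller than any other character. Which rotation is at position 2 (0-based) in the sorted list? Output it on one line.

Answer: er$hamm

Derivation:
All 7 rotations (rotation i = S[i:]+S[:i]):
  rot[0] = hammer$
  rot[1] = ammer$h
  rot[2] = mmer$ha
  rot[3] = mer$ham
  rot[4] = er$hamm
  rot[5] = r$hamme
  rot[6] = $hammer
Sorted (with $ < everything):
  sorted[0] = $hammer
  sorted[1] = ammer$h
  sorted[2] = er$hamm
  sorted[3] = hammer$
  sorted[4] = mer$ham
  sorted[5] = mmer$ha
  sorted[6] = r$hamme
sorted[2] = er$hamm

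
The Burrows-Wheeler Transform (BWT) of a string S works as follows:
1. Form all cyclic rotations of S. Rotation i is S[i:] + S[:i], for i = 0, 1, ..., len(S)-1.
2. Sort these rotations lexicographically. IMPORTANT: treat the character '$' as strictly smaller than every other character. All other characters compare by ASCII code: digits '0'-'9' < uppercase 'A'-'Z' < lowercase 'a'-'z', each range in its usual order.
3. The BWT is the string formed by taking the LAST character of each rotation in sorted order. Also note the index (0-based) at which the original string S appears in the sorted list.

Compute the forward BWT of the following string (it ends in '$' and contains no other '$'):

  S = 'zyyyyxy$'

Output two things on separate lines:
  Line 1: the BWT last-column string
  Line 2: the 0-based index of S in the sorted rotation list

All 8 rotations (rotation i = S[i:]+S[:i]):
  rot[0] = zyyyyxy$
  rot[1] = yyyyxy$z
  rot[2] = yyyxy$zy
  rot[3] = yyxy$zyy
  rot[4] = yxy$zyyy
  rot[5] = xy$zyyyy
  rot[6] = y$zyyyyx
  rot[7] = $zyyyyxy
Sorted (with $ < everything):
  sorted[0] = $zyyyyxy  (last char: 'y')
  sorted[1] = xy$zyyyy  (last char: 'y')
  sorted[2] = y$zyyyyx  (last char: 'x')
  sorted[3] = yxy$zyyy  (last char: 'y')
  sorted[4] = yyxy$zyy  (last char: 'y')
  sorted[5] = yyyxy$zy  (last char: 'y')
  sorted[6] = yyyyxy$z  (last char: 'z')
  sorted[7] = zyyyyxy$  (last char: '$')
Last column: yyxyyyz$
Original string S is at sorted index 7

Answer: yyxyyyz$
7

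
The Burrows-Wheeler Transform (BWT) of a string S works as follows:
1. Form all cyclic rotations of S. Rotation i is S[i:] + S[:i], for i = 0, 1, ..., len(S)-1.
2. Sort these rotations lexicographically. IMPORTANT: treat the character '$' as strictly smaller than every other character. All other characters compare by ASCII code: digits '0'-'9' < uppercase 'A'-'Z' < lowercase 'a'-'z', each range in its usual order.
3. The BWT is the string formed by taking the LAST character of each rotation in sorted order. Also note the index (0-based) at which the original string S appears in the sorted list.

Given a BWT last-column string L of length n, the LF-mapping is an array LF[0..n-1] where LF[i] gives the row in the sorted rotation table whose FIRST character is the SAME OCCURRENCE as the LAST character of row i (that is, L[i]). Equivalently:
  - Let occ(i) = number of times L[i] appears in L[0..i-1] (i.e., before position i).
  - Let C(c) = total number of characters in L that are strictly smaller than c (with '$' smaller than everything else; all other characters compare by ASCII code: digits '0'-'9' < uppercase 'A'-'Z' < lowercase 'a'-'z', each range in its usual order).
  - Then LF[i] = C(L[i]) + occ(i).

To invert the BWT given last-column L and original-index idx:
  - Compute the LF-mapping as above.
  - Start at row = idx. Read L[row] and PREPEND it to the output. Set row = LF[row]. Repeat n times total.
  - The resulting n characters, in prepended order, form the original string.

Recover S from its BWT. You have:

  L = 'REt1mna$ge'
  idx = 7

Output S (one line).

Answer: magnetE1R$

Derivation:
LF mapping: 3 2 9 1 7 8 4 0 6 5
Walk LF starting at row 7, prepending L[row]:
  step 1: row=7, L[7]='$', prepend. Next row=LF[7]=0
  step 2: row=0, L[0]='R', prepend. Next row=LF[0]=3
  step 3: row=3, L[3]='1', prepend. Next row=LF[3]=1
  step 4: row=1, L[1]='E', prepend. Next row=LF[1]=2
  step 5: row=2, L[2]='t', prepend. Next row=LF[2]=9
  step 6: row=9, L[9]='e', prepend. Next row=LF[9]=5
  step 7: row=5, L[5]='n', prepend. Next row=LF[5]=8
  step 8: row=8, L[8]='g', prepend. Next row=LF[8]=6
  step 9: row=6, L[6]='a', prepend. Next row=LF[6]=4
  step 10: row=4, L[4]='m', prepend. Next row=LF[4]=7
Reversed output: magnetE1R$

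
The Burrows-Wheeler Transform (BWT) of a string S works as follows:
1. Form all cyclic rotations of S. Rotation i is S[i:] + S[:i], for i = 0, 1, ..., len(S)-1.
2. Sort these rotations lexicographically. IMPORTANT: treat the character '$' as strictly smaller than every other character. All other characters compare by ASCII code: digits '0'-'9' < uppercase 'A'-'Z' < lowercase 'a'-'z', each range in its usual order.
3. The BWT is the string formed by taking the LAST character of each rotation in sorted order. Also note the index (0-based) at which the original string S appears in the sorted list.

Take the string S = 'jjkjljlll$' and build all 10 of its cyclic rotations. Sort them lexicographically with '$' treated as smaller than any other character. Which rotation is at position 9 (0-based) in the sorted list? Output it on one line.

Answer: lll$jjkjlj

Derivation:
All 10 rotations (rotation i = S[i:]+S[:i]):
  rot[0] = jjkjljlll$
  rot[1] = jkjljlll$j
  rot[2] = kjljlll$jj
  rot[3] = jljlll$jjk
  rot[4] = ljlll$jjkj
  rot[5] = jlll$jjkjl
  rot[6] = lll$jjkjlj
  rot[7] = ll$jjkjljl
  rot[8] = l$jjkjljll
  rot[9] = $jjkjljlll
Sorted (with $ < everything):
  sorted[0] = $jjkjljlll
  sorted[1] = jjkjljlll$
  sorted[2] = jkjljlll$j
  sorted[3] = jljlll$jjk
  sorted[4] = jlll$jjkjl
  sorted[5] = kjljlll$jj
  sorted[6] = l$jjkjljll
  sorted[7] = ljlll$jjkj
  sorted[8] = ll$jjkjljl
  sorted[9] = lll$jjkjlj
sorted[9] = lll$jjkjlj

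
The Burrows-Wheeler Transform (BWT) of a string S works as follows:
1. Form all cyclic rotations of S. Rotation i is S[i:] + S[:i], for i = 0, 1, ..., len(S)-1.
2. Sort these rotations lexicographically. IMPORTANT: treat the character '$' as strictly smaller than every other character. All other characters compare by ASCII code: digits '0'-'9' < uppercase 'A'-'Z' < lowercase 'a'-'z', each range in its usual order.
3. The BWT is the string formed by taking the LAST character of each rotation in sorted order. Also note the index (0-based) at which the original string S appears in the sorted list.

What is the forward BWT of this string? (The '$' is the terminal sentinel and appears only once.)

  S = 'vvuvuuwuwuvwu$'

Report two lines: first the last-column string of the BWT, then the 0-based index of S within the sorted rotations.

Answer: uwvvwwuuv$uvuu
9

Derivation:
All 14 rotations (rotation i = S[i:]+S[:i]):
  rot[0] = vvuvuuwuwuvwu$
  rot[1] = vuvuuwuwuvwu$v
  rot[2] = uvuuwuwuvwu$vv
  rot[3] = vuuwuwuvwu$vvu
  rot[4] = uuwuwuvwu$vvuv
  rot[5] = uwuwuvwu$vvuvu
  rot[6] = wuwuvwu$vvuvuu
  rot[7] = uwuvwu$vvuvuuw
  rot[8] = wuvwu$vvuvuuwu
  rot[9] = uvwu$vvuvuuwuw
  rot[10] = vwu$vvuvuuwuwu
  rot[11] = wu$vvuvuuwuwuv
  rot[12] = u$vvuvuuwuwuvw
  rot[13] = $vvuvuuwuwuvwu
Sorted (with $ < everything):
  sorted[0] = $vvuvuuwuwuvwu  (last char: 'u')
  sorted[1] = u$vvuvuuwuwuvw  (last char: 'w')
  sorted[2] = uuwuwuvwu$vvuv  (last char: 'v')
  sorted[3] = uvuuwuwuvwu$vv  (last char: 'v')
  sorted[4] = uvwu$vvuvuuwuw  (last char: 'w')
  sorted[5] = uwuvwu$vvuvuuw  (last char: 'w')
  sorted[6] = uwuwuvwu$vvuvu  (last char: 'u')
  sorted[7] = vuuwuwuvwu$vvu  (last char: 'u')
  sorted[8] = vuvuuwuwuvwu$v  (last char: 'v')
  sorted[9] = vvuvuuwuwuvwu$  (last char: '$')
  sorted[10] = vwu$vvuvuuwuwu  (last char: 'u')
  sorted[11] = wu$vvuvuuwuwuv  (last char: 'v')
  sorted[12] = wuvwu$vvuvuuwu  (last char: 'u')
  sorted[13] = wuwuvwu$vvuvuu  (last char: 'u')
Last column: uwvvwwuuv$uvuu
Original string S is at sorted index 9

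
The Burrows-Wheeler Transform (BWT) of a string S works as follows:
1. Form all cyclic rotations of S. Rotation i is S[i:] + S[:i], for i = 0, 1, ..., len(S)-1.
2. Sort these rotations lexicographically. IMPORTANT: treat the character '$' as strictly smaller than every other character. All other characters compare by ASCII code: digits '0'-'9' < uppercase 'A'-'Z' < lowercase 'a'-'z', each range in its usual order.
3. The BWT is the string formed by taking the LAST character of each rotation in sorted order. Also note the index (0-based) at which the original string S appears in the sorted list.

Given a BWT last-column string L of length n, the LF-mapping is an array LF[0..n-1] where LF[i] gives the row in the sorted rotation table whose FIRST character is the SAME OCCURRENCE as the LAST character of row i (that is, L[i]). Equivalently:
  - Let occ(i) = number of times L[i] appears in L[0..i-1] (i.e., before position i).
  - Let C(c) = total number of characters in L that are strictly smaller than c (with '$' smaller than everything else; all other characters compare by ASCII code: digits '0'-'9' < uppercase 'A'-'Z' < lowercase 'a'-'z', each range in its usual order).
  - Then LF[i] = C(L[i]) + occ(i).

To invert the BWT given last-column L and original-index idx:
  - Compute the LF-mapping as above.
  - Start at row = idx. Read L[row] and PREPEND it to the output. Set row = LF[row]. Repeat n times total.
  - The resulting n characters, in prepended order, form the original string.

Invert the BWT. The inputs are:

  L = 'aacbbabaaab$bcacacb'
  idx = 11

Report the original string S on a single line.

Answer: babaaacbbbaabcccaa$

Derivation:
LF mapping: 1 2 15 9 10 3 11 4 5 6 12 0 13 16 7 17 8 18 14
Walk LF starting at row 11, prepending L[row]:
  step 1: row=11, L[11]='$', prepend. Next row=LF[11]=0
  step 2: row=0, L[0]='a', prepend. Next row=LF[0]=1
  step 3: row=1, L[1]='a', prepend. Next row=LF[1]=2
  step 4: row=2, L[2]='c', prepend. Next row=LF[2]=15
  step 5: row=15, L[15]='c', prepend. Next row=LF[15]=17
  step 6: row=17, L[17]='c', prepend. Next row=LF[17]=18
  step 7: row=18, L[18]='b', prepend. Next row=LF[18]=14
  step 8: row=14, L[14]='a', prepend. Next row=LF[14]=7
  step 9: row=7, L[7]='a', prepend. Next row=LF[7]=4
  step 10: row=4, L[4]='b', prepend. Next row=LF[4]=10
  step 11: row=10, L[10]='b', prepend. Next row=LF[10]=12
  step 12: row=12, L[12]='b', prepend. Next row=LF[12]=13
  step 13: row=13, L[13]='c', prepend. Next row=LF[13]=16
  step 14: row=16, L[16]='a', prepend. Next row=LF[16]=8
  step 15: row=8, L[8]='a', prepend. Next row=LF[8]=5
  step 16: row=5, L[5]='a', prepend. Next row=LF[5]=3
  step 17: row=3, L[3]='b', prepend. Next row=LF[3]=9
  step 18: row=9, L[9]='a', prepend. Next row=LF[9]=6
  step 19: row=6, L[6]='b', prepend. Next row=LF[6]=11
Reversed output: babaaacbbbaabcccaa$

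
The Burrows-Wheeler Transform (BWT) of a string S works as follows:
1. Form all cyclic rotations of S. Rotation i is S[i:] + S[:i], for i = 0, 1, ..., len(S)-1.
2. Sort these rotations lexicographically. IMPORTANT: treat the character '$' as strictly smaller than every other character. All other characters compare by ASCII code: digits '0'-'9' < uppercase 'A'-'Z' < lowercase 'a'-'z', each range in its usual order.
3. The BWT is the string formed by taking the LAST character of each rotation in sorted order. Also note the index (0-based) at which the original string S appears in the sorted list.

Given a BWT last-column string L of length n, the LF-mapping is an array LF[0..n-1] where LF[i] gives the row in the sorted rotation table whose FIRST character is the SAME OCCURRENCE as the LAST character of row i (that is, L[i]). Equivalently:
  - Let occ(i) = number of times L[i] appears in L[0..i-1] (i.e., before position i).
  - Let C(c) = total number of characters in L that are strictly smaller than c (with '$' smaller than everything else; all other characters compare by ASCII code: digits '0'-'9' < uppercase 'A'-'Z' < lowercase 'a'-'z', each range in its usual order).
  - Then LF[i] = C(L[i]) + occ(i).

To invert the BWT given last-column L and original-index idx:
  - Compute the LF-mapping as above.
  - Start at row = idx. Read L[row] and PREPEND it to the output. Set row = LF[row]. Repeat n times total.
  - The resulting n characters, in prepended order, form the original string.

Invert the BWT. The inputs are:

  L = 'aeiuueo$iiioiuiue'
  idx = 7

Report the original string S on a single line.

LF mapping: 1 2 5 13 14 3 11 0 6 7 8 12 9 15 10 16 4
Walk LF starting at row 7, prepending L[row]:
  step 1: row=7, L[7]='$', prepend. Next row=LF[7]=0
  step 2: row=0, L[0]='a', prepend. Next row=LF[0]=1
  step 3: row=1, L[1]='e', prepend. Next row=LF[1]=2
  step 4: row=2, L[2]='i', prepend. Next row=LF[2]=5
  step 5: row=5, L[5]='e', prepend. Next row=LF[5]=3
  step 6: row=3, L[3]='u', prepend. Next row=LF[3]=13
  step 7: row=13, L[13]='u', prepend. Next row=LF[13]=15
  step 8: row=15, L[15]='u', prepend. Next row=LF[15]=16
  step 9: row=16, L[16]='e', prepend. Next row=LF[16]=4
  step 10: row=4, L[4]='u', prepend. Next row=LF[4]=14
  step 11: row=14, L[14]='i', prepend. Next row=LF[14]=10
  step 12: row=10, L[10]='i', prepend. Next row=LF[10]=8
  step 13: row=8, L[8]='i', prepend. Next row=LF[8]=6
  step 14: row=6, L[6]='o', prepend. Next row=LF[6]=11
  step 15: row=11, L[11]='o', prepend. Next row=LF[11]=12
  step 16: row=12, L[12]='i', prepend. Next row=LF[12]=9
  step 17: row=9, L[9]='i', prepend. Next row=LF[9]=7
Reversed output: iiooiiiueuuueiea$

Answer: iiooiiiueuuueiea$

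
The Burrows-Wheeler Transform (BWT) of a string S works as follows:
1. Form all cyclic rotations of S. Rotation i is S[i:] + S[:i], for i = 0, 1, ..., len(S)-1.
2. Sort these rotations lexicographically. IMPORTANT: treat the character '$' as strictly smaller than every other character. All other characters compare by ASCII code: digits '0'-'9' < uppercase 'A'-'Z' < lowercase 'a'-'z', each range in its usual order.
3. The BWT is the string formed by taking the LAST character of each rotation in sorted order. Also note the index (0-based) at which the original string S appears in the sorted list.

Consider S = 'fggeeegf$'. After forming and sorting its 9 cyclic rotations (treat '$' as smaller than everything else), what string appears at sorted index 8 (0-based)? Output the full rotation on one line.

Answer: ggeeegf$f

Derivation:
All 9 rotations (rotation i = S[i:]+S[:i]):
  rot[0] = fggeeegf$
  rot[1] = ggeeegf$f
  rot[2] = geeegf$fg
  rot[3] = eeegf$fgg
  rot[4] = eegf$fgge
  rot[5] = egf$fggee
  rot[6] = gf$fggeee
  rot[7] = f$fggeeeg
  rot[8] = $fggeeegf
Sorted (with $ < everything):
  sorted[0] = $fggeeegf
  sorted[1] = eeegf$fgg
  sorted[2] = eegf$fgge
  sorted[3] = egf$fggee
  sorted[4] = f$fggeeeg
  sorted[5] = fggeeegf$
  sorted[6] = geeegf$fg
  sorted[7] = gf$fggeee
  sorted[8] = ggeeegf$f
sorted[8] = ggeeegf$f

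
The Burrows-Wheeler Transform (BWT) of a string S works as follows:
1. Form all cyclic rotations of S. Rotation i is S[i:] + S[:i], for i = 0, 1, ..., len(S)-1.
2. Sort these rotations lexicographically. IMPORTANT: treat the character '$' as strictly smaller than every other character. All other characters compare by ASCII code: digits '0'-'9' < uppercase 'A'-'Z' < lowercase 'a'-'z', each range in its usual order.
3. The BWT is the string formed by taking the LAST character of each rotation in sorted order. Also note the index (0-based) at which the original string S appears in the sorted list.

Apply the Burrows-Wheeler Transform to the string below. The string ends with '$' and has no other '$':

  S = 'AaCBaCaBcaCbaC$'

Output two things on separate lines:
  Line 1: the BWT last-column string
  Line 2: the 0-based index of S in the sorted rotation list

All 15 rotations (rotation i = S[i:]+S[:i]):
  rot[0] = AaCBaCaBcaCbaC$
  rot[1] = aCBaCaBcaCbaC$A
  rot[2] = CBaCaBcaCbaC$Aa
  rot[3] = BaCaBcaCbaC$AaC
  rot[4] = aCaBcaCbaC$AaCB
  rot[5] = CaBcaCbaC$AaCBa
  rot[6] = aBcaCbaC$AaCBaC
  rot[7] = BcaCbaC$AaCBaCa
  rot[8] = caCbaC$AaCBaCaB
  rot[9] = aCbaC$AaCBaCaBc
  rot[10] = CbaC$AaCBaCaBca
  rot[11] = baC$AaCBaCaBcaC
  rot[12] = aC$AaCBaCaBcaCb
  rot[13] = C$AaCBaCaBcaCba
  rot[14] = $AaCBaCaBcaCbaC
Sorted (with $ < everything):
  sorted[0] = $AaCBaCaBcaCbaC  (last char: 'C')
  sorted[1] = AaCBaCaBcaCbaC$  (last char: '$')
  sorted[2] = BaCaBcaCbaC$AaC  (last char: 'C')
  sorted[3] = BcaCbaC$AaCBaCa  (last char: 'a')
  sorted[4] = C$AaCBaCaBcaCba  (last char: 'a')
  sorted[5] = CBaCaBcaCbaC$Aa  (last char: 'a')
  sorted[6] = CaBcaCbaC$AaCBa  (last char: 'a')
  sorted[7] = CbaC$AaCBaCaBca  (last char: 'a')
  sorted[8] = aBcaCbaC$AaCBaC  (last char: 'C')
  sorted[9] = aC$AaCBaCaBcaCb  (last char: 'b')
  sorted[10] = aCBaCaBcaCbaC$A  (last char: 'A')
  sorted[11] = aCaBcaCbaC$AaCB  (last char: 'B')
  sorted[12] = aCbaC$AaCBaCaBc  (last char: 'c')
  sorted[13] = baC$AaCBaCaBcaC  (last char: 'C')
  sorted[14] = caCbaC$AaCBaCaB  (last char: 'B')
Last column: C$CaaaaaCbABcCB
Original string S is at sorted index 1

Answer: C$CaaaaaCbABcCB
1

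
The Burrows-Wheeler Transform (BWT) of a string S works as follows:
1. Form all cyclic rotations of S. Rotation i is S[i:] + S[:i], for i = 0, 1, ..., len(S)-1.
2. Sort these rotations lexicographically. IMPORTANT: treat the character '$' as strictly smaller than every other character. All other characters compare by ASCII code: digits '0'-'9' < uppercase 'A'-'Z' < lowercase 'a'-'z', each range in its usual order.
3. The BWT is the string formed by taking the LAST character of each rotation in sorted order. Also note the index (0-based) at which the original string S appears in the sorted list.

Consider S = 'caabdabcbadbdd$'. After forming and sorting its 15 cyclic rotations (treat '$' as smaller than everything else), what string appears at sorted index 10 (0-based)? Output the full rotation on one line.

Answer: cbadbdd$caabdab

Derivation:
All 15 rotations (rotation i = S[i:]+S[:i]):
  rot[0] = caabdabcbadbdd$
  rot[1] = aabdabcbadbdd$c
  rot[2] = abdabcbadbdd$ca
  rot[3] = bdabcbadbdd$caa
  rot[4] = dabcbadbdd$caab
  rot[5] = abcbadbdd$caabd
  rot[6] = bcbadbdd$caabda
  rot[7] = cbadbdd$caabdab
  rot[8] = badbdd$caabdabc
  rot[9] = adbdd$caabdabcb
  rot[10] = dbdd$caabdabcba
  rot[11] = bdd$caabdabcbad
  rot[12] = dd$caabdabcbadb
  rot[13] = d$caabdabcbadbd
  rot[14] = $caabdabcbadbdd
Sorted (with $ < everything):
  sorted[0] = $caabdabcbadbdd
  sorted[1] = aabdabcbadbdd$c
  sorted[2] = abcbadbdd$caabd
  sorted[3] = abdabcbadbdd$ca
  sorted[4] = adbdd$caabdabcb
  sorted[5] = badbdd$caabdabc
  sorted[6] = bcbadbdd$caabda
  sorted[7] = bdabcbadbdd$caa
  sorted[8] = bdd$caabdabcbad
  sorted[9] = caabdabcbadbdd$
  sorted[10] = cbadbdd$caabdab
  sorted[11] = d$caabdabcbadbd
  sorted[12] = dabcbadbdd$caab
  sorted[13] = dbdd$caabdabcba
  sorted[14] = dd$caabdabcbadb
sorted[10] = cbadbdd$caabdab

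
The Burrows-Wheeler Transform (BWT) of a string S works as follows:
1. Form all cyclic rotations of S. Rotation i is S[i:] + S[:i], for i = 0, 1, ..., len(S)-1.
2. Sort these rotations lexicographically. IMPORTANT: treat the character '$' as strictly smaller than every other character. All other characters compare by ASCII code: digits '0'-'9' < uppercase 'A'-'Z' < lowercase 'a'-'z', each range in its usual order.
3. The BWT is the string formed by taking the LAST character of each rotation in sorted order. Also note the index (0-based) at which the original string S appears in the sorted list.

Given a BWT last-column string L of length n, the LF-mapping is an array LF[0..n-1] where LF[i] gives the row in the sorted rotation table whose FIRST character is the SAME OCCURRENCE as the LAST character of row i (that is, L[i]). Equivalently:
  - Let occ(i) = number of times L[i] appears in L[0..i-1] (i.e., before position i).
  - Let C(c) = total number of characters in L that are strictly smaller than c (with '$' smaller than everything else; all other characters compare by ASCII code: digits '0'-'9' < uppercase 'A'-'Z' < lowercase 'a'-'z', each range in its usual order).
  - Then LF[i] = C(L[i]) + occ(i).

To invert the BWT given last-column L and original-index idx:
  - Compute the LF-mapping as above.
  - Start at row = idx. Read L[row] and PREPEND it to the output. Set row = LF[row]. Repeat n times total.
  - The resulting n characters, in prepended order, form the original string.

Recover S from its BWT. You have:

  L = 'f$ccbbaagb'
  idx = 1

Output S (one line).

LF mapping: 8 0 6 7 3 4 1 2 9 5
Walk LF starting at row 1, prepending L[row]:
  step 1: row=1, L[1]='$', prepend. Next row=LF[1]=0
  step 2: row=0, L[0]='f', prepend. Next row=LF[0]=8
  step 3: row=8, L[8]='g', prepend. Next row=LF[8]=9
  step 4: row=9, L[9]='b', prepend. Next row=LF[9]=5
  step 5: row=5, L[5]='b', prepend. Next row=LF[5]=4
  step 6: row=4, L[4]='b', prepend. Next row=LF[4]=3
  step 7: row=3, L[3]='c', prepend. Next row=LF[3]=7
  step 8: row=7, L[7]='a', prepend. Next row=LF[7]=2
  step 9: row=2, L[2]='c', prepend. Next row=LF[2]=6
  step 10: row=6, L[6]='a', prepend. Next row=LF[6]=1
Reversed output: acacbbbgf$

Answer: acacbbbgf$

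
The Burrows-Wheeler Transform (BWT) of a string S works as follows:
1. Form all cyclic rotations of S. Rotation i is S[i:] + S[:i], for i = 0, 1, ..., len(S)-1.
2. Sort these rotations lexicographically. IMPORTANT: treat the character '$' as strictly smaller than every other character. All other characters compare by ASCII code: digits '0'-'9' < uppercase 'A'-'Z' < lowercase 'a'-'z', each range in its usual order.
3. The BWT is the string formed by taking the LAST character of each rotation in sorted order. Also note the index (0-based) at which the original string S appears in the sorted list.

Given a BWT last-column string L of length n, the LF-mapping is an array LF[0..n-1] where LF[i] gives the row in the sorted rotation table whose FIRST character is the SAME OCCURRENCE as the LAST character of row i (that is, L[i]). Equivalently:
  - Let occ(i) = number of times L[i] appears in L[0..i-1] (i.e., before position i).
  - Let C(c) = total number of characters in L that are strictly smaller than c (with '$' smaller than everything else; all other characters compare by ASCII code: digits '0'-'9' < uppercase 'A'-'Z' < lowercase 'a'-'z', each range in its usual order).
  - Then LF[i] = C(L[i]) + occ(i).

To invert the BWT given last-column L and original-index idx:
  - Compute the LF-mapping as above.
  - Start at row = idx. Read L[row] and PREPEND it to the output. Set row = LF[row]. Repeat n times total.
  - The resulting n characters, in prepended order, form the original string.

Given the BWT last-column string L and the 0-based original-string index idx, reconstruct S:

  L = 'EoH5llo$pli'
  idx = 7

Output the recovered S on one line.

Answer: lollipo5HE$

Derivation:
LF mapping: 2 8 3 1 5 6 9 0 10 7 4
Walk LF starting at row 7, prepending L[row]:
  step 1: row=7, L[7]='$', prepend. Next row=LF[7]=0
  step 2: row=0, L[0]='E', prepend. Next row=LF[0]=2
  step 3: row=2, L[2]='H', prepend. Next row=LF[2]=3
  step 4: row=3, L[3]='5', prepend. Next row=LF[3]=1
  step 5: row=1, L[1]='o', prepend. Next row=LF[1]=8
  step 6: row=8, L[8]='p', prepend. Next row=LF[8]=10
  step 7: row=10, L[10]='i', prepend. Next row=LF[10]=4
  step 8: row=4, L[4]='l', prepend. Next row=LF[4]=5
  step 9: row=5, L[5]='l', prepend. Next row=LF[5]=6
  step 10: row=6, L[6]='o', prepend. Next row=LF[6]=9
  step 11: row=9, L[9]='l', prepend. Next row=LF[9]=7
Reversed output: lollipo5HE$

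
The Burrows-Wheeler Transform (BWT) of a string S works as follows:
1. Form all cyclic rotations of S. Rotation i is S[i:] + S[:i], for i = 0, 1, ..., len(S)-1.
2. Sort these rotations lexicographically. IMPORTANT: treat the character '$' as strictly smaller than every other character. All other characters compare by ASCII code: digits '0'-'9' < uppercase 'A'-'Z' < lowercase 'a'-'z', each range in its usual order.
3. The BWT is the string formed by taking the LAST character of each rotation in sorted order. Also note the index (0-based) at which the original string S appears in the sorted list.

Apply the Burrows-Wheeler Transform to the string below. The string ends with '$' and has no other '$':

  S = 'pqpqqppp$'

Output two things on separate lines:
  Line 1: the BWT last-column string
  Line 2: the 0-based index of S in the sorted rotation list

Answer: pppq$qqpp
4

Derivation:
All 9 rotations (rotation i = S[i:]+S[:i]):
  rot[0] = pqpqqppp$
  rot[1] = qpqqppp$p
  rot[2] = pqqppp$pq
  rot[3] = qqppp$pqp
  rot[4] = qppp$pqpq
  rot[5] = ppp$pqpqq
  rot[6] = pp$pqpqqp
  rot[7] = p$pqpqqpp
  rot[8] = $pqpqqppp
Sorted (with $ < everything):
  sorted[0] = $pqpqqppp  (last char: 'p')
  sorted[1] = p$pqpqqpp  (last char: 'p')
  sorted[2] = pp$pqpqqp  (last char: 'p')
  sorted[3] = ppp$pqpqq  (last char: 'q')
  sorted[4] = pqpqqppp$  (last char: '$')
  sorted[5] = pqqppp$pq  (last char: 'q')
  sorted[6] = qppp$pqpq  (last char: 'q')
  sorted[7] = qpqqppp$p  (last char: 'p')
  sorted[8] = qqppp$pqp  (last char: 'p')
Last column: pppq$qqpp
Original string S is at sorted index 4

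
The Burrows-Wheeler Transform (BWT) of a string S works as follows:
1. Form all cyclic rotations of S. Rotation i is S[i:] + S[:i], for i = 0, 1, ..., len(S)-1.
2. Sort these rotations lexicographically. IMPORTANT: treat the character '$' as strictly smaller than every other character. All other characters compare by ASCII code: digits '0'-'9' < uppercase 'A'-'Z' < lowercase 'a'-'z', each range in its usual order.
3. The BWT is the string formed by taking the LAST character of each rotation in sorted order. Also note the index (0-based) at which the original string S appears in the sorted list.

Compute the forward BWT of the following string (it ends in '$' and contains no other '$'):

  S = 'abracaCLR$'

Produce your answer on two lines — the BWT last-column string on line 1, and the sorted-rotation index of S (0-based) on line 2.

Answer: RaCLc$raab
5

Derivation:
All 10 rotations (rotation i = S[i:]+S[:i]):
  rot[0] = abracaCLR$
  rot[1] = bracaCLR$a
  rot[2] = racaCLR$ab
  rot[3] = acaCLR$abr
  rot[4] = caCLR$abra
  rot[5] = aCLR$abrac
  rot[6] = CLR$abraca
  rot[7] = LR$abracaC
  rot[8] = R$abracaCL
  rot[9] = $abracaCLR
Sorted (with $ < everything):
  sorted[0] = $abracaCLR  (last char: 'R')
  sorted[1] = CLR$abraca  (last char: 'a')
  sorted[2] = LR$abracaC  (last char: 'C')
  sorted[3] = R$abracaCL  (last char: 'L')
  sorted[4] = aCLR$abrac  (last char: 'c')
  sorted[5] = abracaCLR$  (last char: '$')
  sorted[6] = acaCLR$abr  (last char: 'r')
  sorted[7] = bracaCLR$a  (last char: 'a')
  sorted[8] = caCLR$abra  (last char: 'a')
  sorted[9] = racaCLR$ab  (last char: 'b')
Last column: RaCLc$raab
Original string S is at sorted index 5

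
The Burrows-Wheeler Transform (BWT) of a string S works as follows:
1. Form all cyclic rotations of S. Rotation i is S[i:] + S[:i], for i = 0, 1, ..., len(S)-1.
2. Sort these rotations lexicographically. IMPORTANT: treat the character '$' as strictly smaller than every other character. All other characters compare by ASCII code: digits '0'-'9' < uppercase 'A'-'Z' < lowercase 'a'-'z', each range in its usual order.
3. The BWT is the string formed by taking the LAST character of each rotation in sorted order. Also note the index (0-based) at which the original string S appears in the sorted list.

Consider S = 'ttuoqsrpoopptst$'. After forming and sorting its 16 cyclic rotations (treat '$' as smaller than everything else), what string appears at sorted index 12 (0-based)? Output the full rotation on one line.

Answer: tst$ttuoqsrpoopp

Derivation:
All 16 rotations (rotation i = S[i:]+S[:i]):
  rot[0] = ttuoqsrpoopptst$
  rot[1] = tuoqsrpoopptst$t
  rot[2] = uoqsrpoopptst$tt
  rot[3] = oqsrpoopptst$ttu
  rot[4] = qsrpoopptst$ttuo
  rot[5] = srpoopptst$ttuoq
  rot[6] = rpoopptst$ttuoqs
  rot[7] = poopptst$ttuoqsr
  rot[8] = oopptst$ttuoqsrp
  rot[9] = opptst$ttuoqsrpo
  rot[10] = pptst$ttuoqsrpoo
  rot[11] = ptst$ttuoqsrpoop
  rot[12] = tst$ttuoqsrpoopp
  rot[13] = st$ttuoqsrpooppt
  rot[14] = t$ttuoqsrpooppts
  rot[15] = $ttuoqsrpoopptst
Sorted (with $ < everything):
  sorted[0] = $ttuoqsrpoopptst
  sorted[1] = oopptst$ttuoqsrp
  sorted[2] = opptst$ttuoqsrpo
  sorted[3] = oqsrpoopptst$ttu
  sorted[4] = poopptst$ttuoqsr
  sorted[5] = pptst$ttuoqsrpoo
  sorted[6] = ptst$ttuoqsrpoop
  sorted[7] = qsrpoopptst$ttuo
  sorted[8] = rpoopptst$ttuoqs
  sorted[9] = srpoopptst$ttuoq
  sorted[10] = st$ttuoqsrpooppt
  sorted[11] = t$ttuoqsrpooppts
  sorted[12] = tst$ttuoqsrpoopp
  sorted[13] = ttuoqsrpoopptst$
  sorted[14] = tuoqsrpoopptst$t
  sorted[15] = uoqsrpoopptst$tt
sorted[12] = tst$ttuoqsrpoopp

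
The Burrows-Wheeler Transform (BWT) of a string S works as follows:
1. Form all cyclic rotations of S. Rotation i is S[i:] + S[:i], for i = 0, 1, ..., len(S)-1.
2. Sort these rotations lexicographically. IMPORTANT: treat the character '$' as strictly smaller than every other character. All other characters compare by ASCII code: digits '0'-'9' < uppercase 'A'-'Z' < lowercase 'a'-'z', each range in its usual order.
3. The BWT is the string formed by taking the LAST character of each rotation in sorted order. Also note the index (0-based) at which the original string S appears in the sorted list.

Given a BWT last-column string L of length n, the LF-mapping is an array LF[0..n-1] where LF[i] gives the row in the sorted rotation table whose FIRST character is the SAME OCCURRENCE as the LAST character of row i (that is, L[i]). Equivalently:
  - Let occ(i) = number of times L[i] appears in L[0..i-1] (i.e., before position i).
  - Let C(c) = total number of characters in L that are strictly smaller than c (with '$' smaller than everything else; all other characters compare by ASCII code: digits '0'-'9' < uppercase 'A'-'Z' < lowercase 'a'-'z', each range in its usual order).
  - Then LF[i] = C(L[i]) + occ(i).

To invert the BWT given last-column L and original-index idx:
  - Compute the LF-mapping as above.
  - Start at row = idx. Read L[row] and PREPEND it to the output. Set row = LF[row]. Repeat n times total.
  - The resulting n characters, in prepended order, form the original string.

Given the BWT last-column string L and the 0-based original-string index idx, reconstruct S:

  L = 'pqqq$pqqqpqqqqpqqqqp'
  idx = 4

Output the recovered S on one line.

Answer: pqqqqppqqqqqqqqpqqp$

Derivation:
LF mapping: 1 6 7 8 0 2 9 10 11 3 12 13 14 15 4 16 17 18 19 5
Walk LF starting at row 4, prepending L[row]:
  step 1: row=4, L[4]='$', prepend. Next row=LF[4]=0
  step 2: row=0, L[0]='p', prepend. Next row=LF[0]=1
  step 3: row=1, L[1]='q', prepend. Next row=LF[1]=6
  step 4: row=6, L[6]='q', prepend. Next row=LF[6]=9
  step 5: row=9, L[9]='p', prepend. Next row=LF[9]=3
  step 6: row=3, L[3]='q', prepend. Next row=LF[3]=8
  step 7: row=8, L[8]='q', prepend. Next row=LF[8]=11
  step 8: row=11, L[11]='q', prepend. Next row=LF[11]=13
  step 9: row=13, L[13]='q', prepend. Next row=LF[13]=15
  step 10: row=15, L[15]='q', prepend. Next row=LF[15]=16
  step 11: row=16, L[16]='q', prepend. Next row=LF[16]=17
  step 12: row=17, L[17]='q', prepend. Next row=LF[17]=18
  step 13: row=18, L[18]='q', prepend. Next row=LF[18]=19
  step 14: row=19, L[19]='p', prepend. Next row=LF[19]=5
  step 15: row=5, L[5]='p', prepend. Next row=LF[5]=2
  step 16: row=2, L[2]='q', prepend. Next row=LF[2]=7
  step 17: row=7, L[7]='q', prepend. Next row=LF[7]=10
  step 18: row=10, L[10]='q', prepend. Next row=LF[10]=12
  step 19: row=12, L[12]='q', prepend. Next row=LF[12]=14
  step 20: row=14, L[14]='p', prepend. Next row=LF[14]=4
Reversed output: pqqqqppqqqqqqqqpqqp$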